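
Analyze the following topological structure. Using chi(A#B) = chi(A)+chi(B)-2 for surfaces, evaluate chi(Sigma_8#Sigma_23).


chi(Sigma_8) = 2 - 2*8 = -14
chi(Sigma_23) = 2 - 2*23 = -44
For surfaces: chi(A#B) = chi(A) + chi(B) - 2.
chi = -14 + -44 - 2 = -60

-60


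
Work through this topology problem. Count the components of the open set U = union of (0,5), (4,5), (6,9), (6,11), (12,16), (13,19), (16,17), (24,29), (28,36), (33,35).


Sort and merge overlapping open intervals.
Merged: (0,5), (6,11), (12,19), (24,36).
Number of components = 4

4


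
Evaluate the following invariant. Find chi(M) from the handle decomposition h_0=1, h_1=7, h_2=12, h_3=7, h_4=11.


Handles of index k contribute (-1)^k to chi (same as CW cells).
chi = (1) + (-7) + (12) + (-7) + (11) = 10

10


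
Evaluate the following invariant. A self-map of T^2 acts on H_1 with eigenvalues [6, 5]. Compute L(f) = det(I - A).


For a torus self-map: L(f) = det(I - A) where A acts on H_1.
L(f) = (1-6) * (1-5) = -5 * -4 = 20

20


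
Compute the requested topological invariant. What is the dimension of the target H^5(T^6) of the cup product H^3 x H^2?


Cup product: H^p x H^q -> H^{p+q}; here p+q = 3+2 = 5.
rank H^k(T^n) = C(n,k).
C(6,5) = 6

6


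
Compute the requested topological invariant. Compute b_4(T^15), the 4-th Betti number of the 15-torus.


By the Kunneth formula, b_k(T^n) = C(n,k).
b_4(T^15) = C(15,4).
C(15,4) = 15!/(4!*11!) = 1365

1365


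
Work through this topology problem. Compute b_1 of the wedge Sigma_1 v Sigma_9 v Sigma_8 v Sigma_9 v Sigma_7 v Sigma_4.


For a wedge X v Y: reduced H_k(X v Y) = H_k(X) + H_k(Y).
Each Sigma_g contributes b_1 = 2g.
b_1 = 2 + 18 + 16 + 18 + 14 + 8 = 76

76


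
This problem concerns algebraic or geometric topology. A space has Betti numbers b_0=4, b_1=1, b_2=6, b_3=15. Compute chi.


chi = sum_k (-1)^k b_k.
= (4) + (-1) + (6) + (-15)
= -6

-6


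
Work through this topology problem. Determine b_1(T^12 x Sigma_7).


pi_1(A x B) = pi_1(A) x pi_1(B); rank of abelianization = b_1.
b_1(T^12) = 12, b_1(Sigma_7) = 2*7 = 14.
b_1(product) = 12 + 14 = 26

26


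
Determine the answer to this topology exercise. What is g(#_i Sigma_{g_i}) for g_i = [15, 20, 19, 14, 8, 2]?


Genus is additive under connected sum of orientable surfaces.
g = 15 + 20 + 19 + 14 + 8 + 2 = 78

78


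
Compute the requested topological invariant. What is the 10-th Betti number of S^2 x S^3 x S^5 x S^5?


Each S^d has Poincare polynomial 1 + t^d.
The product S^2 x S^3 x S^5 x S^5 has Poincare polynomial prod(1+t^d_i).
Expanding: b_0=1, b_2=1, b_3=1, b_5=3, b_7=2, b_8=2, b_10=3, b_12=1, b_13=1, b_15=1.
b_10 = 3

3


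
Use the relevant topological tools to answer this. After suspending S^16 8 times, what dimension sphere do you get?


Each suspension raises dimension by 1: Sigma S^n = S^{n+1}.
Sigma^8 S^16 = S^{16+8} = S^24

24


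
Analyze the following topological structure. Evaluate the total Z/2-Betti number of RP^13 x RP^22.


dim H^*(RP^n; Z/2) = n+1 (one Z/2 in each degree 0..n).
Total Betti number is multiplicative.
Total = (13+1) * (22+1) = 14 * 23 = 322

322


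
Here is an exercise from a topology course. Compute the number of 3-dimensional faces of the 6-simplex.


Delta^6 has 6+1 vertices. A 3-face is a choice of 3+1 vertices.
f_3 = C(6+1, 3+1) = C(7,4) = 35

35


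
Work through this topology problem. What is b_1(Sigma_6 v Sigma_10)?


For a wedge: H_1(A v B) = H_1(A) + H_1(B).
b_1(Sigma_6) = 12, b_1(Sigma_10) = 20.
b_1 = 12 + 20 = 32

32


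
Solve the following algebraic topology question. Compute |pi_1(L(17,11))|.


pi_1(L(p,q)) = Z/pZ for any q coprime to p.
|pi_1(L(17,11))| = 17

17


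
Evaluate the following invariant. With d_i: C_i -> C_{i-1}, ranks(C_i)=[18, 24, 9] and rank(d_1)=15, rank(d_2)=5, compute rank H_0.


rank H_k = rank(ker d_k) - rank(im d_{k+1}).
rank(ker d_0) = rank(C_0) - rank(d_0) = 18 - 0 = 18.
rank(im d_{0+1}) = 15.
rank H_0 = 18 - 15 = 3

3


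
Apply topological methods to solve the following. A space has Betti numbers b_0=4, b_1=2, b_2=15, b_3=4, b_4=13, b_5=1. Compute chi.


chi = sum_k (-1)^k b_k.
= (4) + (-2) + (15) + (-4) + (13) + (-1)
= 25

25


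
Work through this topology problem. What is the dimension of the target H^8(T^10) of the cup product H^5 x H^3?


Cup product: H^p x H^q -> H^{p+q}; here p+q = 5+3 = 8.
rank H^k(T^n) = C(n,k).
C(10,8) = 45

45


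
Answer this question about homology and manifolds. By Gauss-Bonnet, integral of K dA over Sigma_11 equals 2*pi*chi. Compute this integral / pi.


Gauss-Bonnet: integral K dA = 2*pi*chi(M).
chi(Sigma_11) = 2 - 2*11 = -20.
(integral K dA)/pi = 2*chi = 2*(-20) = -40

-40


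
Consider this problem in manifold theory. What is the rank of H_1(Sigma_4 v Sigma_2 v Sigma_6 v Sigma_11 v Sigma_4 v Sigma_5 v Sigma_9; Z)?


For a wedge X v Y: reduced H_k(X v Y) = H_k(X) + H_k(Y).
Each Sigma_g contributes b_1 = 2g.
b_1 = 8 + 4 + 12 + 22 + 8 + 10 + 18 = 82

82


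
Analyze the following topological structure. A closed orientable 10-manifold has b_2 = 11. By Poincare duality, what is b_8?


Poincare duality for closed orientable n-manifolds: b_k = b_{n-k}.
Here n = 10, so b_8 = b_2 = 11

11


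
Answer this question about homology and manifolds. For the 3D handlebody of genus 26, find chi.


A genus-g handlebody deformation retracts to a wedge of g circles.
chi(vee_g S^1) = 1 - g.
chi(H_26) = 1 - 26 = -25

-25


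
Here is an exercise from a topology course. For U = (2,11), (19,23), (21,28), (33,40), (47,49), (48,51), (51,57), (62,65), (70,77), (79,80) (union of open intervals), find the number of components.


Sort and merge overlapping open intervals.
Merged: (2,11), (19,28), (33,40), (47,51), (51,57), (62,65), (70,77), (79,80).
Number of components = 8

8


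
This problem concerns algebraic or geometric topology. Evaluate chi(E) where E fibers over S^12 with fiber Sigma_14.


chi(S^12) = 2 (n even), chi(Sigma_14) = 2 - 2*14 = -26.
chi(E) = 2 * (-26) = -52

-52


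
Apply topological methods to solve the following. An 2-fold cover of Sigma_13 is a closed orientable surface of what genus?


For an n-sheeted cover: chi(E) = n * chi(B).
chi(Sigma_13) = 2 - 2*13 = -24.
chi(E) = 2 * (-24) = -48.
genus(E) = (2 - chi(E))/2 = (2 - (-48))/2 = 50/2 = 25

25


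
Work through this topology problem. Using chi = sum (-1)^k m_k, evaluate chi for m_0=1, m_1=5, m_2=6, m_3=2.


Morse theory: chi(M) = sum_k (-1)^k m_k where m_k = #(index-k critical points).
= (1) + (-5) + (6) + (-2) = 0

0


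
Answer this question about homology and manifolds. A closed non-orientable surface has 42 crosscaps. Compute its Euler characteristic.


For a non-orientable closed surface with k crosscaps: chi = 2 - k.
Here k = 42.
chi = 2 - 42 = -40

-40


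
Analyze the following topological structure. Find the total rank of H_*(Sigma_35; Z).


For Sigma_35: b_0 = 1, b_1 = 2g = 70, b_2 = 1.
Total = 1 + 70 + 1 = 72

72


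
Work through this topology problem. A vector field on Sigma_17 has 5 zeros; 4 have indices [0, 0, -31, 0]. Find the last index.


Poincare-Hopf: sum of indices = chi(M).
chi(Sigma_17) = 2 - 2*17 = -32.
Sum of known indices = -31.
x = chi - (sum known) = -32 - (-31) = -1

-1


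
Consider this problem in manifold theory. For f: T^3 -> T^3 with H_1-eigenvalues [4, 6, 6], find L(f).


For a torus self-map: L(f) = det(I - A) where A acts on H_1.
L(f) = (1-4) * (1-6) * (1-6) = -3 * -5 * -5 = -75

-75


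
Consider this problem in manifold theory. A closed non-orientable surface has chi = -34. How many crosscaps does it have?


chi = 2 - k for closed non-orientable surfaces with k crosscaps.
-34 = 2 - k
k = 2 - (-34) = 36

36


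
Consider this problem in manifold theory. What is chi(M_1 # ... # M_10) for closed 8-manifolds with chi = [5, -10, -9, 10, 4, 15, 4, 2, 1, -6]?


For n-manifolds: chi(A#B) = chi(A) + chi(B) - chi(S^8).
chi(S^8) = 1 + (-1)^8 = 2.
chi(#) = (sum chi_i) - (10-1)*chi(S^8) = 16 - 9*2 = -2

-2


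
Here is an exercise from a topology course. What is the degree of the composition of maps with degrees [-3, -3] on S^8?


Degree is multiplicative: deg(composition) = product of degrees.
= (-3) * (-3) = 9

9


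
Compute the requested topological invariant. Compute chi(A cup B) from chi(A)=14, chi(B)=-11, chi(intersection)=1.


chi(A cup B) = chi(A) + chi(B) - chi(A cap B)
= 14 + (-11) - (1)
= 2

2


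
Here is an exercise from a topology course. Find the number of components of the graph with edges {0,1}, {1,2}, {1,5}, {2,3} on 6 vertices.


Run DFS/union-find over 6 vertices.
V = 6, E = 4.
Number of components = 2

2


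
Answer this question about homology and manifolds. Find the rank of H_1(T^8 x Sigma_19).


pi_1(A x B) = pi_1(A) x pi_1(B); rank of abelianization = b_1.
b_1(T^8) = 8, b_1(Sigma_19) = 2*19 = 38.
b_1(product) = 8 + 38 = 46

46


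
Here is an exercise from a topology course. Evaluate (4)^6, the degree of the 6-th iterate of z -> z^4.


deg(f) = 4. Degree is multiplicative: deg(f^6) = (deg f)^6.
deg(f^6) = (4)^6 = 4096

4096


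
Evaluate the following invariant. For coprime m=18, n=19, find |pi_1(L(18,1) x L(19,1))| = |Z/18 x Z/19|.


pi_1(X x Y) = pi_1(X) x pi_1(Y).
pi_1(L(18,1)) = Z/18, pi_1(L(19,1)) = Z/19.
|Z/18 x Z/19| = 18 * 19 = 342

342


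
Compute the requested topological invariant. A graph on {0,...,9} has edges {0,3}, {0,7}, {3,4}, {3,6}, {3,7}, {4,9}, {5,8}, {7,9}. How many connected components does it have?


Run DFS/union-find over 10 vertices.
V = 10, E = 8.
Number of components = 4

4


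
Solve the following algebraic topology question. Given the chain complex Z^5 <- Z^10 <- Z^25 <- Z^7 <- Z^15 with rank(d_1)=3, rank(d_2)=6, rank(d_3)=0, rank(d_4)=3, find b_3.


rank H_k = rank(ker d_k) - rank(im d_{k+1}).
rank(ker d_3) = rank(C_3) - rank(d_3) = 7 - 0 = 7.
rank(im d_{3+1}) = 3.
rank H_3 = 7 - 3 = 4

4


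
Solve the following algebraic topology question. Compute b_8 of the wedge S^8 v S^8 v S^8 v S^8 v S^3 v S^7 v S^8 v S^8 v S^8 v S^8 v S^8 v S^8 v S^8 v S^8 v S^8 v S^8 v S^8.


For a wedge of spheres, H_k (k>0) is free on one generator per sphere of dimension k.
Spheres of dimension 8: count = 15.
b_8 = 15

15


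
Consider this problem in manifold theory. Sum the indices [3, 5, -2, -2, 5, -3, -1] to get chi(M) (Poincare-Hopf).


Poincare-Hopf: chi(M) = sum of indices of zeros.
chi = (3) + (5) + (-2) + (-2) + (5) + (-3) + (-1) = 5

5


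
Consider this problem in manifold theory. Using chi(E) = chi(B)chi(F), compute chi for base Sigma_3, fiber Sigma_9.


For a fiber bundle F -> E -> B (with CW structure): chi(E) = chi(B) * chi(F).
chi(Sigma_3) = -4, chi(Sigma_9) = -16.
chi(E) = (-4) * (-16) = 64

64


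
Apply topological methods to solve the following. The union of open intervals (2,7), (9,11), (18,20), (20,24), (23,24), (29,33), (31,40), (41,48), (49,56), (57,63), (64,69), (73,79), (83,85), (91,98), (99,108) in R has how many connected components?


Sort and merge overlapping open intervals.
Merged: (2,7), (9,11), (18,20), (20,24), (29,40), (41,48), (49,56), (57,63), (64,69), (73,79), (83,85), (91,98), (99,108).
Number of components = 13

13


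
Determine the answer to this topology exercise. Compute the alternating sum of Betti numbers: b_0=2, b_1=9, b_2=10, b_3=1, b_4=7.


chi = sum_k (-1)^k b_k.
= (2) + (-9) + (10) + (-1) + (7)
= 9

9


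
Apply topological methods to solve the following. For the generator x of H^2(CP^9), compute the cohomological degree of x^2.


|x| = 2 in H^*(CP^n).
|x^2| = 2 * |x| = 2 * 2 = 4

4


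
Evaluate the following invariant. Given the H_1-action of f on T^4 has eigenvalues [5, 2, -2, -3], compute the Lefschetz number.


For a torus self-map: L(f) = det(I - A) where A acts on H_1.
L(f) = (1-5) * (1-2) * (1--2) * (1--3) = -4 * -1 * 3 * 4 = 48

48


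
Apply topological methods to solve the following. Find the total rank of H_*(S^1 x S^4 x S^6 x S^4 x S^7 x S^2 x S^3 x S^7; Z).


Total Betti number is multiplicative under products.
Each S^d (d>=1) has total Betti number 2.
There are 8 sphere factors.
Total = 2^8 = 256

256


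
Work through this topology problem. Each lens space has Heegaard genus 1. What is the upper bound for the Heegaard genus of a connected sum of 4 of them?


Heegaard genus satisfies g(A#B) <= g(A) + g(B).
Each lens space has g = 1.
Upper bound: 4 * 1 = 4

4


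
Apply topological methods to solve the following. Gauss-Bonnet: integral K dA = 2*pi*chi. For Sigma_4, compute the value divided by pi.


Gauss-Bonnet: integral K dA = 2*pi*chi(M).
chi(Sigma_4) = 2 - 2*4 = -6.
(integral K dA)/pi = 2*chi = 2*(-6) = -12

-12


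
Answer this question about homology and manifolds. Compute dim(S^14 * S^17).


Join of spheres: S^m * S^n = S^{m+n+1}.
dim = 14 + 17 + 1 = 32

32


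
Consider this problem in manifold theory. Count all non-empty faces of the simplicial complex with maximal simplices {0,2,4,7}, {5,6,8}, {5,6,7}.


Each maximal simplex on m vertices has 2^m - 1 nonempty faces.
Take the union (dedupe shared faces).
Total distinct faces = 25

25


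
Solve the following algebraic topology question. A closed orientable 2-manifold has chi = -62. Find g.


chi = 2 - 2g for closed orientable surfaces.
-62 = 2 - 2g
2g = 2 - (-62) = 64
g = 32

32


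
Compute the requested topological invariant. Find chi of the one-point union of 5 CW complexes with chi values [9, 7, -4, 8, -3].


chi(A v B) = chi(A) + chi(B) - 1 (one point identified).
For 5 spaces: chi = (sum chi_i) - (5 - 1).
sum = 17; chi = 17 - 4 = 13

13


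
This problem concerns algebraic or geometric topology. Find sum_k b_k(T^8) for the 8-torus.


b_k(T^8) = C(8,k), so the sum over k is sum_k C(8,k) = 2^8.
Total = 2^8 = 256

256


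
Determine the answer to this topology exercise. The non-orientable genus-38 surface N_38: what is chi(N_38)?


For a non-orientable closed surface with k crosscaps: chi = 2 - k.
Here k = 38.
chi = 2 - 38 = -36

-36


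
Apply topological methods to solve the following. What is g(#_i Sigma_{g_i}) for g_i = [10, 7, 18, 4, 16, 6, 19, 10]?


Genus is additive under connected sum of orientable surfaces.
g = 10 + 7 + 18 + 4 + 16 + 6 + 19 + 10 = 90

90


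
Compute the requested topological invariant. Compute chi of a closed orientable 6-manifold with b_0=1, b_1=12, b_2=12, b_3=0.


By Poincare duality b_k = b_{6-k}, so full Betti numbers: b_0=1, b_1=12, b_2=12, b_3=0, b_4=12, b_5=12, b_6=1.
chi = sum (-1)^k b_k = 2

2


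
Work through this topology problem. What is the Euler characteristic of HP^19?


HP^19 has one cell in each dimension 0, 4, ..., 4*19 (19+1 cells, all even-dim).
chi = 19 + 1 = 20

20


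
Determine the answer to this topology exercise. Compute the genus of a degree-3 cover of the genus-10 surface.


For an n-sheeted cover: chi(E) = n * chi(B).
chi(Sigma_10) = 2 - 2*10 = -18.
chi(E) = 3 * (-18) = -54.
genus(E) = (2 - chi(E))/2 = (2 - (-54))/2 = 56/2 = 28

28


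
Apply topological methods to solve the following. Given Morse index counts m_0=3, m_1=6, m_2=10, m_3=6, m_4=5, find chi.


Morse theory: chi(M) = sum_k (-1)^k m_k where m_k = #(index-k critical points).
= (3) + (-6) + (10) + (-6) + (5) = 6

6


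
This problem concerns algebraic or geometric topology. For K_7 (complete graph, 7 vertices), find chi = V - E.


K_7: V = 7, E = C(7,2) = 21.
chi = V - E = 7 - 21 = -14

-14


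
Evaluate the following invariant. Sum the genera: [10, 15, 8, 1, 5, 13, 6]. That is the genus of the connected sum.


Genus is additive under connected sum of orientable surfaces.
g = 10 + 15 + 8 + 1 + 5 + 13 + 6 = 58

58


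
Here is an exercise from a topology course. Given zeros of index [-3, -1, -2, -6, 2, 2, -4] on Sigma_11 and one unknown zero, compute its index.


Poincare-Hopf: sum of indices = chi(M).
chi(Sigma_11) = 2 - 2*11 = -20.
Sum of known indices = -12.
x = chi - (sum known) = -20 - (-12) = -8

-8


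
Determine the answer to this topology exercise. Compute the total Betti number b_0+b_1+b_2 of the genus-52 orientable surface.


For Sigma_52: b_0 = 1, b_1 = 2g = 104, b_2 = 1.
Total = 1 + 104 + 1 = 106

106


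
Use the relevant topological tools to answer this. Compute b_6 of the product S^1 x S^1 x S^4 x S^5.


Each S^d has Poincare polynomial 1 + t^d.
The product S^1 x S^1 x S^4 x S^5 has Poincare polynomial prod(1+t^d_i).
Expanding: b_0=1, b_1=2, b_2=1, b_4=1, b_5=3, b_6=3, b_7=1, b_9=1, b_10=2, b_11=1.
b_6 = 3

3


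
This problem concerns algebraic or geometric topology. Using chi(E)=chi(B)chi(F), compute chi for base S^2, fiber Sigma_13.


chi(S^2) = 2 (n even), chi(Sigma_13) = 2 - 2*13 = -24.
chi(E) = 2 * (-24) = -48

-48


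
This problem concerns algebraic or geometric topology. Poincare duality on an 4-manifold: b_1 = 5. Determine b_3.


Poincare duality for closed orientable n-manifolds: b_k = b_{n-k}.
Here n = 4, so b_3 = b_1 = 5

5


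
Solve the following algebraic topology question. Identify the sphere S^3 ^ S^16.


S^m ^ S^n = S^{m+n}.
k = 3 + 16 = 19

19


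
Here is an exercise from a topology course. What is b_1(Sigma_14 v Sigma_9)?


For a wedge: H_1(A v B) = H_1(A) + H_1(B).
b_1(Sigma_14) = 28, b_1(Sigma_9) = 18.
b_1 = 28 + 18 = 46

46


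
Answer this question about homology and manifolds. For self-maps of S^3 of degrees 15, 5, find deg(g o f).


Degree is multiplicative under composition: deg(g o f) = deg(g) * deg(f).
= 5 * 15 = 75

75


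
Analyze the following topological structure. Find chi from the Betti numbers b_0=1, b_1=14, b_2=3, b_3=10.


chi = sum_k (-1)^k b_k.
= (1) + (-14) + (3) + (-10)
= -20

-20


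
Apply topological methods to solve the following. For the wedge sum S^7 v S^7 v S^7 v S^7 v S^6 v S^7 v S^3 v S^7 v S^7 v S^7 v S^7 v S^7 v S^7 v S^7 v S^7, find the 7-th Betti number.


For a wedge of spheres, H_k (k>0) is free on one generator per sphere of dimension k.
Spheres of dimension 7: count = 13.
b_7 = 13

13


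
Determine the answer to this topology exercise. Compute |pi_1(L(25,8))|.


pi_1(L(p,q)) = Z/pZ for any q coprime to p.
|pi_1(L(25,8))| = 25

25


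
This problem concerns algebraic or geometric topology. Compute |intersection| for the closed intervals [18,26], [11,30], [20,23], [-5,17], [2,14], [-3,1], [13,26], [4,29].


Intersection = [max(a_i), min(b_i)] = [20, 1].
Since 20 > 1, the intersection is empty.
Length = 0

0


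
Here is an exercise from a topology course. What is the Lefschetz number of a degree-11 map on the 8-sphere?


On S^8: L(f) = tr(f_0*) + (-1)^8 tr(f_8*) = 1 + (-1)^8 * deg(f).
L(f) = 1 + (-1)^8 * 11 = 1 + 11 = 12

12


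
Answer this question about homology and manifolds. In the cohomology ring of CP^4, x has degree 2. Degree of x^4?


|x| = 2 in H^*(CP^n).
|x^4| = 4 * |x| = 4 * 2 = 8

8


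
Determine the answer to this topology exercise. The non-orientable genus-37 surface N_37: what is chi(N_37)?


For a non-orientable closed surface with k crosscaps: chi = 2 - k.
Here k = 37.
chi = 2 - 37 = -35

-35


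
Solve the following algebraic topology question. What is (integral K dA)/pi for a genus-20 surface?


Gauss-Bonnet: integral K dA = 2*pi*chi(M).
chi(Sigma_20) = 2 - 2*20 = -38.
(integral K dA)/pi = 2*chi = 2*(-38) = -76

-76


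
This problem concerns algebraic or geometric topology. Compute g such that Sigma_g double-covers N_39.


chi(N_39) = 2 - 39 = -37.
Double cover: chi(Sigma_g) = 2 * chi(N_39) = 2*(-37) = -74.
2 - 2g = -74, so g = (2 - (-74))/2 = 76/2 = 38

38


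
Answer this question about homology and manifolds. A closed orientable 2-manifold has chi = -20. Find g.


chi = 2 - 2g for closed orientable surfaces.
-20 = 2 - 2g
2g = 2 - (-20) = 22
g = 11

11


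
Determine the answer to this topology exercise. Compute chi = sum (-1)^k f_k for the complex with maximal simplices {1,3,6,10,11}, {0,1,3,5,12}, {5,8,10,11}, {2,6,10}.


Enumerate all faces; f-vector: f_0=10, f_1=26, f_2=25, f_3=11, f_4=2.
chi = sum (-1)^k f_k = 0

0


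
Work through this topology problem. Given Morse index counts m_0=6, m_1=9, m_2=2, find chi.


Morse theory: chi(M) = sum_k (-1)^k m_k where m_k = #(index-k critical points).
= (6) + (-9) + (2) = -1

-1


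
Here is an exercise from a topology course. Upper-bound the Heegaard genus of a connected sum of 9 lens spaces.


Heegaard genus satisfies g(A#B) <= g(A) + g(B).
Each lens space has g = 1.
Upper bound: 9 * 1 = 9

9


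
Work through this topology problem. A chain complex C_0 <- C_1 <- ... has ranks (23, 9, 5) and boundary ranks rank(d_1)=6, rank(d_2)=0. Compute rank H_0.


rank H_k = rank(ker d_k) - rank(im d_{k+1}).
rank(ker d_0) = rank(C_0) - rank(d_0) = 23 - 0 = 23.
rank(im d_{0+1}) = 6.
rank H_0 = 23 - 6 = 17

17


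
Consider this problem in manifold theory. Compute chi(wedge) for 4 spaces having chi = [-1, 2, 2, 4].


chi(A v B) = chi(A) + chi(B) - 1 (one point identified).
For 4 spaces: chi = (sum chi_i) - (4 - 1).
sum = 7; chi = 7 - 3 = 4

4


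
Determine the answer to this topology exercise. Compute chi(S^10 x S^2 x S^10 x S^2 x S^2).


chi is multiplicative: chi(X x Y) = chi(X) chi(Y).
Each even-dim sphere has chi = 2. There are 5 factors.
chi = 2^5 = 32

32


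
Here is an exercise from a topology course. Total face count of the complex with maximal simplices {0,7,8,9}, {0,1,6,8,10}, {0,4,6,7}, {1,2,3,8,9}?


Each maximal simplex on m vertices has 2^m - 1 nonempty faces.
Take the union (dedupe shared faces).
Total distinct faces = 79

79


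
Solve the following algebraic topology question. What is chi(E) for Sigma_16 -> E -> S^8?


chi(S^8) = 2 (n even), chi(Sigma_16) = 2 - 2*16 = -30.
chi(E) = 2 * (-30) = -60

-60


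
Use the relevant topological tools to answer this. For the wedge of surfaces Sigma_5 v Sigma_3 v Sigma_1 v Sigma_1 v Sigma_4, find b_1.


For a wedge X v Y: reduced H_k(X v Y) = H_k(X) + H_k(Y).
Each Sigma_g contributes b_1 = 2g.
b_1 = 10 + 6 + 2 + 2 + 8 = 28

28


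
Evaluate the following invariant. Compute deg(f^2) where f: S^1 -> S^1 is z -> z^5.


deg(f) = 5. Degree is multiplicative: deg(f^2) = (deg f)^2.
deg(f^2) = (5)^2 = 25

25


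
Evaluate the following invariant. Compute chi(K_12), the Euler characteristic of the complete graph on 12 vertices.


K_12: V = 12, E = C(12,2) = 66.
chi = V - E = 12 - 66 = -54

-54


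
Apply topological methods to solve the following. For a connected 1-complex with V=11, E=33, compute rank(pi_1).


For a connected graph: rank(pi_1) = b_1 = E - V + 1 = 1 - chi.
chi = V - E = 11 - 33 = -22.
rank = 1 - (-22) = 33 - 11 + 1 = 23

23


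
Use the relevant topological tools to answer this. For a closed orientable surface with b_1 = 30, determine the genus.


For a closed orientable surface: b_1 = 2g.
30 = 2g
g = 30 / 2 = 15

15


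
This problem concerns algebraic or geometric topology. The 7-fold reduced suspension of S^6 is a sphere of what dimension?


Each suspension raises dimension by 1: Sigma S^n = S^{n+1}.
Sigma^7 S^6 = S^{6+7} = S^13

13


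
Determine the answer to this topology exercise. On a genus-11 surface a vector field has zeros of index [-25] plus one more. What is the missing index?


Poincare-Hopf: sum of indices = chi(M).
chi(Sigma_11) = 2 - 2*11 = -20.
Sum of known indices = -25.
x = chi - (sum known) = -20 - (-25) = 5

5


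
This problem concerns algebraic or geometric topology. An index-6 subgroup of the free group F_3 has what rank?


Nielsen-Schreier: an index-n subgroup of F_r is free of rank 1 + n(r-1).
Equivalently: chi(cover) = n*chi(base); chi(vee_r S^1) = 1 - 3 = -2.
chi(E) = 6*(-2) = -12; rank = 1 - chi(E) = 1 - (-12) = 13.
rank = 1 + 6*(3-1) = 1 + 12 = 13

13


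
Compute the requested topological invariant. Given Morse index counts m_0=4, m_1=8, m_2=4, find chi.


Morse theory: chi(M) = sum_k (-1)^k m_k where m_k = #(index-k critical points).
= (4) + (-8) + (4) = 0

0


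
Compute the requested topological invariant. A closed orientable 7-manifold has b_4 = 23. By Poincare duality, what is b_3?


Poincare duality for closed orientable n-manifolds: b_k = b_{n-k}.
Here n = 7, so b_3 = b_4 = 23

23


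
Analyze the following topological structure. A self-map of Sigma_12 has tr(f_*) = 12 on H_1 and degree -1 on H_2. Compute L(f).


L(f) = tr(f_0*) - tr(f_1*) + tr(f_2*).
= 1 - (12) + (-1)
= -12

-12


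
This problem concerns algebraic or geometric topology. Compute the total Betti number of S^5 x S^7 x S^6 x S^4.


Total Betti number is multiplicative under products.
Each S^d (d>=1) has total Betti number 2.
There are 4 sphere factors.
Total = 2^4 = 16

16


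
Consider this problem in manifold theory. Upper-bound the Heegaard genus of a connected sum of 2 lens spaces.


Heegaard genus satisfies g(A#B) <= g(A) + g(B).
Each lens space has g = 1.
Upper bound: 2 * 1 = 2

2


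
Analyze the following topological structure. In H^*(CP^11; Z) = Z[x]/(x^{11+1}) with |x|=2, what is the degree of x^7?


|x| = 2 in H^*(CP^n).
|x^7| = 7 * |x| = 7 * 2 = 14

14


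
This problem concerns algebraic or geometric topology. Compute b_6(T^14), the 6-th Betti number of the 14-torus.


By the Kunneth formula, b_k(T^n) = C(n,k).
b_6(T^14) = C(14,6).
C(14,6) = 14!/(6!*8!) = 3003

3003


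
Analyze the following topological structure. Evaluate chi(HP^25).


HP^25 has one cell in each dimension 0, 4, ..., 4*25 (25+1 cells, all even-dim).
chi = 25 + 1 = 26

26


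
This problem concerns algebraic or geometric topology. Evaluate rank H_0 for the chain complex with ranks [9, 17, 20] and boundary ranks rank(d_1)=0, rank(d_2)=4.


rank H_k = rank(ker d_k) - rank(im d_{k+1}).
rank(ker d_0) = rank(C_0) - rank(d_0) = 9 - 0 = 9.
rank(im d_{0+1}) = 0.
rank H_0 = 9 - 0 = 9

9


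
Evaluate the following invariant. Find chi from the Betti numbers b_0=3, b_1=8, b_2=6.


chi = sum_k (-1)^k b_k.
= (3) + (-8) + (6)
= 1

1


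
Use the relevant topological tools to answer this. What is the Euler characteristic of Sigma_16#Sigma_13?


chi(Sigma_16) = 2 - 2*16 = -30
chi(Sigma_13) = 2 - 2*13 = -24
For surfaces: chi(A#B) = chi(A) + chi(B) - 2.
chi = -30 + -24 - 2 = -56

-56


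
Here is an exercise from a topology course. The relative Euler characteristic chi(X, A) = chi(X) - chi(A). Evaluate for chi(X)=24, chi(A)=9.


Relative Euler characteristic: chi(X, A) = chi(X) - chi(A).
= 24 - (9) = 15

15


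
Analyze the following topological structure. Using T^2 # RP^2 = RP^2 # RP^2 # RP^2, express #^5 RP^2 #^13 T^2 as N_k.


Since a >= 1, the sum is non-orientable; each T^2 can be replaced by RP^2 # RP^2 (since T^2#RP^2 = 3RP^2).
Total crosscaps k = 5 + 2*13 = 31.
Check via chi: chi = 5*1 + 13*0 - (5+13-1)*2 = -29 = 2 - k = -29. Consistent.

31


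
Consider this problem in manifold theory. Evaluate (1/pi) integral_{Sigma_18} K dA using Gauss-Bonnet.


Gauss-Bonnet: integral K dA = 2*pi*chi(M).
chi(Sigma_18) = 2 - 2*18 = -34.
(integral K dA)/pi = 2*chi = 2*(-34) = -68

-68


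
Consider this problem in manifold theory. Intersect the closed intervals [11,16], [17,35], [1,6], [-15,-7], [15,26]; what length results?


Intersection = [max(a_i), min(b_i)] = [17, -7].
Since 17 > -7, the intersection is empty.
Length = 0

0


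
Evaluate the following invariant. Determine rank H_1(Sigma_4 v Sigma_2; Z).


For a wedge: H_1(A v B) = H_1(A) + H_1(B).
b_1(Sigma_4) = 8, b_1(Sigma_2) = 4.
b_1 = 8 + 4 = 12

12


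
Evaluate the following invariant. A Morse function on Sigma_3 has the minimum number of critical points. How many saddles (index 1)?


A perfect Morse function has m_k = b_k.
For Sigma_3: b_0=1, b_1=2g=6, b_2=1.
Saddles m_1 = 2g = 6

6


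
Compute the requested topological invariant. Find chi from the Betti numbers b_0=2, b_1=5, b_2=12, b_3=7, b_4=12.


chi = sum_k (-1)^k b_k.
= (2) + (-5) + (12) + (-7) + (12)
= 14

14


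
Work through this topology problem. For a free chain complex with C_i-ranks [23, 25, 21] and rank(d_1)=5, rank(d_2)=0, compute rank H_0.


rank H_k = rank(ker d_k) - rank(im d_{k+1}).
rank(ker d_0) = rank(C_0) - rank(d_0) = 23 - 0 = 23.
rank(im d_{0+1}) = 5.
rank H_0 = 23 - 5 = 18

18


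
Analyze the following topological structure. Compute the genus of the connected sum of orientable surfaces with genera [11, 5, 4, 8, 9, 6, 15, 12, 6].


Genus is additive under connected sum of orientable surfaces.
g = 11 + 5 + 4 + 8 + 9 + 6 + 15 + 12 + 6 = 76

76


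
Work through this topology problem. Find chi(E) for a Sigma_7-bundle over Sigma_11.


For a fiber bundle F -> E -> B (with CW structure): chi(E) = chi(B) * chi(F).
chi(Sigma_11) = -20, chi(Sigma_7) = -12.
chi(E) = (-20) * (-12) = 240

240


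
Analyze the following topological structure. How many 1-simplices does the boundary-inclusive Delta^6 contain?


Delta^6 has 6+1 vertices. A 1-face is a choice of 1+1 vertices.
f_1 = C(6+1, 1+1) = C(7,2) = 21

21


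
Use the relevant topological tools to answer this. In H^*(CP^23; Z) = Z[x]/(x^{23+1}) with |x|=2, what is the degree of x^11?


|x| = 2 in H^*(CP^n).
|x^11| = 11 * |x| = 11 * 2 = 22

22


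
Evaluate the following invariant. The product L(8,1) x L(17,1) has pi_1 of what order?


pi_1(X x Y) = pi_1(X) x pi_1(Y).
pi_1(L(8,1)) = Z/8, pi_1(L(17,1)) = Z/17.
|Z/8 x Z/17| = 8 * 17 = 136

136


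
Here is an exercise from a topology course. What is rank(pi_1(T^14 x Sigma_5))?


pi_1(A x B) = pi_1(A) x pi_1(B); rank of abelianization = b_1.
b_1(T^14) = 14, b_1(Sigma_5) = 2*5 = 10.
b_1(product) = 14 + 10 = 24

24


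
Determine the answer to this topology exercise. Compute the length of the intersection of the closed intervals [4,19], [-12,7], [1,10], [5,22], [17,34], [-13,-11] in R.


Intersection = [max(a_i), min(b_i)] = [17, -11].
Since 17 > -11, the intersection is empty.
Length = 0

0


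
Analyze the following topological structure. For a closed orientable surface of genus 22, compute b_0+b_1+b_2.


For Sigma_22: b_0 = 1, b_1 = 2g = 44, b_2 = 1.
Total = 1 + 44 + 1 = 46

46


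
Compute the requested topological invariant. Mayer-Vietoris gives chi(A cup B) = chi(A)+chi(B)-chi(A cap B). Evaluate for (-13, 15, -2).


chi(A cup B) = chi(A) + chi(B) - chi(A cap B)
= -13 + (15) - (-2)
= 4

4


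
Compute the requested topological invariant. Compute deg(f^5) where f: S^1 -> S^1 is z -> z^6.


deg(f) = 6. Degree is multiplicative: deg(f^5) = (deg f)^5.
deg(f^5) = (6)^5 = 7776

7776


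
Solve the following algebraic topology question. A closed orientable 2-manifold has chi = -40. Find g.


chi = 2 - 2g for closed orientable surfaces.
-40 = 2 - 2g
2g = 2 - (-40) = 42
g = 21

21


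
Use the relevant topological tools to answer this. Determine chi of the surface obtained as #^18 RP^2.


For a non-orientable closed surface with k crosscaps: chi = 2 - k.
Here k = 18.
chi = 2 - 18 = -16

-16


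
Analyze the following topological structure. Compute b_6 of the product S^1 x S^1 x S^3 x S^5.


Each S^d has Poincare polynomial 1 + t^d.
The product S^1 x S^1 x S^3 x S^5 has Poincare polynomial prod(1+t^d_i).
Expanding: b_0=1, b_1=2, b_2=1, b_3=1, b_4=2, b_5=2, b_6=2, b_7=1, b_8=1, b_9=2, b_10=1.
b_6 = 2

2


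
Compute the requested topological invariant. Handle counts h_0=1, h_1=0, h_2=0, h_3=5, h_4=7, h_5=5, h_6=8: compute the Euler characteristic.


Handles of index k contribute (-1)^k to chi (same as CW cells).
chi = (1) + (0) + (0) + (-5) + (7) + (-5) + (8) = 6

6


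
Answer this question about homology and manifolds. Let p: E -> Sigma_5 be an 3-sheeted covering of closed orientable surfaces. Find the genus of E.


For an n-sheeted cover: chi(E) = n * chi(B).
chi(Sigma_5) = 2 - 2*5 = -8.
chi(E) = 3 * (-8) = -24.
genus(E) = (2 - chi(E))/2 = (2 - (-24))/2 = 26/2 = 13

13


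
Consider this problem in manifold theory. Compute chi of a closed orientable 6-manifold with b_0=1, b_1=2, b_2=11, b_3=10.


By Poincare duality b_k = b_{6-k}, so full Betti numbers: b_0=1, b_1=2, b_2=11, b_3=10, b_4=11, b_5=2, b_6=1.
chi = sum (-1)^k b_k = 10

10


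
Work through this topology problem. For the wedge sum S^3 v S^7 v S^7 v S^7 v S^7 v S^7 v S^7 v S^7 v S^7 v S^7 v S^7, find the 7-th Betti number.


For a wedge of spheres, H_k (k>0) is free on one generator per sphere of dimension k.
Spheres of dimension 7: count = 10.
b_7 = 10

10


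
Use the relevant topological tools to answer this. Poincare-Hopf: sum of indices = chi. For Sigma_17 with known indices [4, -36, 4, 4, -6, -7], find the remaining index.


Poincare-Hopf: sum of indices = chi(M).
chi(Sigma_17) = 2 - 2*17 = -32.
Sum of known indices = -37.
x = chi - (sum known) = -32 - (-37) = 5

5


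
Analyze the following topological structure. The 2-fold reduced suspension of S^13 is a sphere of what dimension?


Each suspension raises dimension by 1: Sigma S^n = S^{n+1}.
Sigma^2 S^13 = S^{13+2} = S^15

15


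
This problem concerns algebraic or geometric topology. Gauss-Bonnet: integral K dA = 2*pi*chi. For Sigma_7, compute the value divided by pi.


Gauss-Bonnet: integral K dA = 2*pi*chi(M).
chi(Sigma_7) = 2 - 2*7 = -12.
(integral K dA)/pi = 2*chi = 2*(-12) = -24

-24


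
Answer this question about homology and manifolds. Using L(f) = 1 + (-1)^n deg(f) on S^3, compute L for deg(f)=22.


On S^3: L(f) = tr(f_0*) + (-1)^3 tr(f_3*) = 1 + (-1)^3 * deg(f).
L(f) = 1 + (-1)^3 * 22 = 1 + -22 = -21

-21


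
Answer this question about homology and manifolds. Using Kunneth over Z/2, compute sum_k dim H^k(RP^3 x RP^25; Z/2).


dim H^*(RP^n; Z/2) = n+1 (one Z/2 in each degree 0..n).
Total Betti number is multiplicative.
Total = (3+1) * (25+1) = 4 * 26 = 104

104


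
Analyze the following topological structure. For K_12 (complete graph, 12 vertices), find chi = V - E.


K_12: V = 12, E = C(12,2) = 66.
chi = V - E = 12 - 66 = -54

-54


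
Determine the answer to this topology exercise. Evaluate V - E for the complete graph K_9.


K_9: V = 9, E = C(9,2) = 36.
chi = V - E = 9 - 36 = -27

-27


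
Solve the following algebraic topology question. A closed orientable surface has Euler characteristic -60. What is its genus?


chi = 2 - 2g for closed orientable surfaces.
-60 = 2 - 2g
2g = 2 - (-60) = 62
g = 31

31


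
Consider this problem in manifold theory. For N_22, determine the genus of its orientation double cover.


chi(N_22) = 2 - 22 = -20.
Double cover: chi(Sigma_g) = 2 * chi(N_22) = 2*(-20) = -40.
2 - 2g = -40, so g = (2 - (-40))/2 = 42/2 = 21

21


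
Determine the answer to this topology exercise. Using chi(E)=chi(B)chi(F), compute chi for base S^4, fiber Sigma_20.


chi(S^4) = 2 (n even), chi(Sigma_20) = 2 - 2*20 = -38.
chi(E) = 2 * (-38) = -76

-76


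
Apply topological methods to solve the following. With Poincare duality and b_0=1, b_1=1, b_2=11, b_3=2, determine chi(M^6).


By Poincare duality b_k = b_{6-k}, so full Betti numbers: b_0=1, b_1=1, b_2=11, b_3=2, b_4=11, b_5=1, b_6=1.
chi = sum (-1)^k b_k = 20

20


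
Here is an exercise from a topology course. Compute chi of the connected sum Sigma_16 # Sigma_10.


chi(Sigma_16) = 2 - 2*16 = -30
chi(Sigma_10) = 2 - 2*10 = -18
For surfaces: chi(A#B) = chi(A) + chi(B) - 2.
chi = -30 + -18 - 2 = -50

-50


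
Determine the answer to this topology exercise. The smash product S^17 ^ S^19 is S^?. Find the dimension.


S^m ^ S^n = S^{m+n}.
k = 17 + 19 = 36

36


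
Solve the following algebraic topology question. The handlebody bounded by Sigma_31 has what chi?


A genus-g handlebody deformation retracts to a wedge of g circles.
chi(vee_g S^1) = 1 - g.
chi(H_31) = 1 - 31 = -30

-30


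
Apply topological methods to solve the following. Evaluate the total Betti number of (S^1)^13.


b_k(T^13) = C(13,k), so the sum over k is sum_k C(13,k) = 2^13.
Total = 2^13 = 8192

8192


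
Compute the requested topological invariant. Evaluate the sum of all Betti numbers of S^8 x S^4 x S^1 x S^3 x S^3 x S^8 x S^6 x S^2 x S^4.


Total Betti number is multiplicative under products.
Each S^d (d>=1) has total Betti number 2.
There are 9 sphere factors.
Total = 2^9 = 512

512


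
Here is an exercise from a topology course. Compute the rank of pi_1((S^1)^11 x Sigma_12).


pi_1(A x B) = pi_1(A) x pi_1(B); rank of abelianization = b_1.
b_1(T^11) = 11, b_1(Sigma_12) = 2*12 = 24.
b_1(product) = 11 + 24 = 35

35


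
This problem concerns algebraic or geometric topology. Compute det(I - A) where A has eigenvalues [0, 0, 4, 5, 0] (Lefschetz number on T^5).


For a torus self-map: L(f) = det(I - A) where A acts on H_1.
L(f) = (1-0) * (1-0) * (1-4) * (1-5) * (1-0) = 1 * 1 * -3 * -4 * 1 = 12

12


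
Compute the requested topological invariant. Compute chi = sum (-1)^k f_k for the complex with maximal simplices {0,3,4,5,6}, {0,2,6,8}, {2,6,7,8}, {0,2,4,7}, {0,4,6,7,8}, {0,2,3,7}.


Enumerate all faces; f-vector: f_0=8, f_1=24, f_2=30, f_3=14, f_4=2.
chi = sum (-1)^k f_k = 2

2


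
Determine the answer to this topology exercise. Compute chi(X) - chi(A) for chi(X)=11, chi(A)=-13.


Relative Euler characteristic: chi(X, A) = chi(X) - chi(A).
= 11 - (-13) = 24

24


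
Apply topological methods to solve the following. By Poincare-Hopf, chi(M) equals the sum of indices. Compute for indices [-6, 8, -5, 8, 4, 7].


Poincare-Hopf: chi(M) = sum of indices of zeros.
chi = (-6) + (8) + (-5) + (8) + (4) + (7) = 16

16


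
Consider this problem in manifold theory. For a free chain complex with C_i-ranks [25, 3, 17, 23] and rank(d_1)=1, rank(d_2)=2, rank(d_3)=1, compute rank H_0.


rank H_k = rank(ker d_k) - rank(im d_{k+1}).
rank(ker d_0) = rank(C_0) - rank(d_0) = 25 - 0 = 25.
rank(im d_{0+1}) = 1.
rank H_0 = 25 - 1 = 24

24


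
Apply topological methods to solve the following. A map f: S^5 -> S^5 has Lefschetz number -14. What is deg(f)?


L(f) = 1 + (-1)^5 deg(f) on S^5.
-14 = 1 + (-1)^5 * deg(f)
(-1)^5 * deg(f) = -15
deg(f) = 15

15


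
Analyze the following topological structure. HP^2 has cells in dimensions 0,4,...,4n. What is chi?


HP^2 has one cell in each dimension 0, 4, ..., 4*2 (2+1 cells, all even-dim).
chi = 2 + 1 = 3

3


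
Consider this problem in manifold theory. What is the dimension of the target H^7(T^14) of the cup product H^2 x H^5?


Cup product: H^p x H^q -> H^{p+q}; here p+q = 2+5 = 7.
rank H^k(T^n) = C(n,k).
C(14,7) = 3432

3432


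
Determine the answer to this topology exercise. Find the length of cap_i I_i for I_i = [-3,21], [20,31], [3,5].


Intersection = [max(a_i), min(b_i)] = [20, 5].
Since 20 > 5, the intersection is empty.
Length = 0

0


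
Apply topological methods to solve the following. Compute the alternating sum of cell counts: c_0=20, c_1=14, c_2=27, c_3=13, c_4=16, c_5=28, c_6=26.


chi = sum_k (-1)^k c_k.
= (-1)^0*20 + (-1)^1*14 + (-1)^2*27 + (-1)^3*13 + (-1)^4*16 + (-1)^5*28 + (-1)^6*26
= (20) + (-14) + (27) + (-13) + (16) + (-28) + (26)
= 34

34


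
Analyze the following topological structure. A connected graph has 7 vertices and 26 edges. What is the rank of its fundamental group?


For a connected graph: rank(pi_1) = b_1 = E - V + 1 = 1 - chi.
chi = V - E = 7 - 26 = -19.
rank = 1 - (-19) = 26 - 7 + 1 = 20

20


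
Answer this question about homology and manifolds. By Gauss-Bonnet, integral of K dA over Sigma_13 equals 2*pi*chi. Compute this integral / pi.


Gauss-Bonnet: integral K dA = 2*pi*chi(M).
chi(Sigma_13) = 2 - 2*13 = -24.
(integral K dA)/pi = 2*chi = 2*(-24) = -48

-48


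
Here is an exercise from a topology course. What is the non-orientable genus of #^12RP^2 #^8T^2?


Since a >= 1, the sum is non-orientable; each T^2 can be replaced by RP^2 # RP^2 (since T^2#RP^2 = 3RP^2).
Total crosscaps k = 12 + 2*8 = 28.
Check via chi: chi = 12*1 + 8*0 - (12+8-1)*2 = -26 = 2 - k = -26. Consistent.

28
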